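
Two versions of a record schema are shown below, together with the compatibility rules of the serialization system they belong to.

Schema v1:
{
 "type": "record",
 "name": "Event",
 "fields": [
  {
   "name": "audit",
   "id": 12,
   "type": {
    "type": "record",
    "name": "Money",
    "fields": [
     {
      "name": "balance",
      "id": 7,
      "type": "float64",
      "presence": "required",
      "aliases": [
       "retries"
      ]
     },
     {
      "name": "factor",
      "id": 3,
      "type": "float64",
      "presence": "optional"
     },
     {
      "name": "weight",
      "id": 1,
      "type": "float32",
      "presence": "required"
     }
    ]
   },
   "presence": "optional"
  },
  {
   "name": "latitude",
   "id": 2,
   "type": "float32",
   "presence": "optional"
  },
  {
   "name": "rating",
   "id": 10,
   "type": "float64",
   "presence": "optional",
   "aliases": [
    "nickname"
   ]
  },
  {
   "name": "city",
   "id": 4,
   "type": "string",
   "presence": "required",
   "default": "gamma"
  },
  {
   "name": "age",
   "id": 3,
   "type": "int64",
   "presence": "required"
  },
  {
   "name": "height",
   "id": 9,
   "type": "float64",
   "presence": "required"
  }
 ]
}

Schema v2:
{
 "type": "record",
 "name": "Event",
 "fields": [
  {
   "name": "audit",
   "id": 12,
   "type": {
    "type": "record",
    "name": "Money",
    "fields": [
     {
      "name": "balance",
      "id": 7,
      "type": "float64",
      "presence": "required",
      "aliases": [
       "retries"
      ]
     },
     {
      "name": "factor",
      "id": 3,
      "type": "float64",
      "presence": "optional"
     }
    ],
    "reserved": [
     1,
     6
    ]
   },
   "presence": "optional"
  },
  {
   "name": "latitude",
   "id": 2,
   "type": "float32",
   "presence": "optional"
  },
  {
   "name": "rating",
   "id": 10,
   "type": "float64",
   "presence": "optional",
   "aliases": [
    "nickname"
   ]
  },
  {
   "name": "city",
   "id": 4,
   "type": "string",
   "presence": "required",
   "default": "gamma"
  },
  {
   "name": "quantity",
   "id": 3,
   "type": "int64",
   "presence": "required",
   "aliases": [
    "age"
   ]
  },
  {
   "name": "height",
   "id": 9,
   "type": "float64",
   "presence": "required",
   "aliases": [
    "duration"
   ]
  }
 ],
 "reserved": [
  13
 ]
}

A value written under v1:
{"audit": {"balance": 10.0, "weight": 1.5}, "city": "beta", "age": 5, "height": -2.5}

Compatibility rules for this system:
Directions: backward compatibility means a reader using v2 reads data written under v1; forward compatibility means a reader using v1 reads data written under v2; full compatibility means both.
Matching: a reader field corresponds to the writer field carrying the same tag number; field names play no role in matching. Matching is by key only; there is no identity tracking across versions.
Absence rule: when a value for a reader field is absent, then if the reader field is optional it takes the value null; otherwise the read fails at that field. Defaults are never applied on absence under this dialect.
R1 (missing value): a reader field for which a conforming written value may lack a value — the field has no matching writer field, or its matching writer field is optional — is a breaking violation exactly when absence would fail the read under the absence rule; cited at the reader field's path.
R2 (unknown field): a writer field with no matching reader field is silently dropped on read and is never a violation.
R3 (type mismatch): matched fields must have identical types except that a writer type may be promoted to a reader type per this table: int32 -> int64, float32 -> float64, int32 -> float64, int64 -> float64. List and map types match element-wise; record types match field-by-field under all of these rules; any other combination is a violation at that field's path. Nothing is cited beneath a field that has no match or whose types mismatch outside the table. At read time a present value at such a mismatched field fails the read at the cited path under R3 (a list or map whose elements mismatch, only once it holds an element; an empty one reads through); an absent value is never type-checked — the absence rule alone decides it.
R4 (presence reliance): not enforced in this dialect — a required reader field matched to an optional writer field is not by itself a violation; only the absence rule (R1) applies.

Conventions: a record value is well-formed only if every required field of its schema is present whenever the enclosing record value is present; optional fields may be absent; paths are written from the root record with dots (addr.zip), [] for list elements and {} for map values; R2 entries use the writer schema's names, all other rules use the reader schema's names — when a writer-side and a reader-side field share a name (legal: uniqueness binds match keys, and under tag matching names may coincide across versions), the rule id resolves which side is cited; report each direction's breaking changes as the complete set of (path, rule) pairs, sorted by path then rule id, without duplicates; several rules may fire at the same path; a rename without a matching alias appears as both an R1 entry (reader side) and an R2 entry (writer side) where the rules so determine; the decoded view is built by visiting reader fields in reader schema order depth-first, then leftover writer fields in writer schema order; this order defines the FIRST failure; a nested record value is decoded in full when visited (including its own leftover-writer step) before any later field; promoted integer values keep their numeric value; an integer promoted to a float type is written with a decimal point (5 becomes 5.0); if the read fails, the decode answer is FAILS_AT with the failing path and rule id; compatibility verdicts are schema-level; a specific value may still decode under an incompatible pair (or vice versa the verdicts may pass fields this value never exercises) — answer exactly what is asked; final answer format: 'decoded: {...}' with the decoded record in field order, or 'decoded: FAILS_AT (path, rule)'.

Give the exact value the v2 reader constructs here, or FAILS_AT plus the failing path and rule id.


the writer's type comes first in each Event pair
decoding the Event value with the v2 reader:
  audit.balance := 10.0
  audit.factor := null (absent, optional -> null)
  writer audit.weight: unknown -> dropped
  latitude := null (absent, optional -> null)
  rating := null (absent, optional -> null)
  city := "beta"
  quantity := 5 (from writer age)
  height := -2.5
  => decoded: {"audit": {"balance": 10.0, "factor": null}, "latitude": null, "rating": null, "city": "beta", "quantity": 5, "height": -2.5}

decoded: {"audit": {"balance": 10.0, "factor": null}, "latitude": null, "rating": null, "city": "beta", "quantity": 5, "height": -2.5}


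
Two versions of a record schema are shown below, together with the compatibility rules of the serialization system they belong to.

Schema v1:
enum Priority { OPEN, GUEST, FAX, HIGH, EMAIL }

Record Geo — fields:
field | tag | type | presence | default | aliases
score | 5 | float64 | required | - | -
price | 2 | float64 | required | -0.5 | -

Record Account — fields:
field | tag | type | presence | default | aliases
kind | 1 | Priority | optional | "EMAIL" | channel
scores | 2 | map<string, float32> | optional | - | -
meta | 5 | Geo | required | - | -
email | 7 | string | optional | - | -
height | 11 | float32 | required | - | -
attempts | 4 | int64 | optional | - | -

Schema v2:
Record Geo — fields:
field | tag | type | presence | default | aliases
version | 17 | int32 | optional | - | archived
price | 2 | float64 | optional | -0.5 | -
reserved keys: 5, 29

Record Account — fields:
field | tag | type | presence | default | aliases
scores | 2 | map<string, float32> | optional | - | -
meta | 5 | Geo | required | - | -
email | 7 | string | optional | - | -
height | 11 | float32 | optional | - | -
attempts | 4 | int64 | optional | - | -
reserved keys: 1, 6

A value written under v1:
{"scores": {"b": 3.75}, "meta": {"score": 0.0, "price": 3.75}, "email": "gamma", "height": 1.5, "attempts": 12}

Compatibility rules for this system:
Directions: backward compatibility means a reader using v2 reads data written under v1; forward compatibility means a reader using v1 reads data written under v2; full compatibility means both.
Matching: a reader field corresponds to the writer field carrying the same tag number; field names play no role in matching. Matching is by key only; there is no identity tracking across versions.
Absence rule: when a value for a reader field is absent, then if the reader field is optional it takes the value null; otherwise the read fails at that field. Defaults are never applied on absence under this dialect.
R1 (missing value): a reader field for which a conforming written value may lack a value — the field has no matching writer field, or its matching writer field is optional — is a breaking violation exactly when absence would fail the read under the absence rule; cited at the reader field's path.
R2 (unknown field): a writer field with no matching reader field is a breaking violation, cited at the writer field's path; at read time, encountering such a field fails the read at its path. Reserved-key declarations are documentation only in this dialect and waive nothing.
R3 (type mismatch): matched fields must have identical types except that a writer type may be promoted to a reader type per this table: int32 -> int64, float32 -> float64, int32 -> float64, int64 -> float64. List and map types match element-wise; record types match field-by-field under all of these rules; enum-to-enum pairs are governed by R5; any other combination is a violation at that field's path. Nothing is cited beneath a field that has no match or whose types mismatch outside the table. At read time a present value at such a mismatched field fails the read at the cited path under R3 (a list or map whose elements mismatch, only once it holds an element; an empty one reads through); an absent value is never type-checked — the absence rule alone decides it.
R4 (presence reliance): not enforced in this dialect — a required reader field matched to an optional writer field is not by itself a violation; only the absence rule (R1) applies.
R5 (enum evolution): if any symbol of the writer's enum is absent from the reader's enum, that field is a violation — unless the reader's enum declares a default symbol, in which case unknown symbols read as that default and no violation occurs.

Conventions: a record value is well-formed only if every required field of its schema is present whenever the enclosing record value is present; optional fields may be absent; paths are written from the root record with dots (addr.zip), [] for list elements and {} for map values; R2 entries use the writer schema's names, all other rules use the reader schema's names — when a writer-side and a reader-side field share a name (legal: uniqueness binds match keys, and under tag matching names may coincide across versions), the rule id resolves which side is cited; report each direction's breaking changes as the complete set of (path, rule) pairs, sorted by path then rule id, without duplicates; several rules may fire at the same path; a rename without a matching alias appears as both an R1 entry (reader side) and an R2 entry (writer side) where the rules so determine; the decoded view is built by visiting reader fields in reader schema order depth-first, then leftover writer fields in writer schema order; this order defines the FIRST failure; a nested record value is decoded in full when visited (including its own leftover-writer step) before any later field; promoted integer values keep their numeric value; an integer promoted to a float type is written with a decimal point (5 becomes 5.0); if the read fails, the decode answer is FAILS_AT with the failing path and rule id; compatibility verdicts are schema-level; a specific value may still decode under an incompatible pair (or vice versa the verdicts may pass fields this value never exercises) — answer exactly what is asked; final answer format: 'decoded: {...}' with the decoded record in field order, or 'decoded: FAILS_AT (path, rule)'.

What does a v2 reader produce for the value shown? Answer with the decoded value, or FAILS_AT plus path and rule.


decoded: FAILS_AT (meta.score, R2)

in Account below, arrows point writer -> reader
decoding the Account value with the v2 reader:
  scores := {"b": 3.75}
  meta.version := null (absent, optional -> null)
  meta.price := 3.75
  read fails at meta.score under R2 (unknown field)
  => FAILS_AT (meta.score, R2)
ruling out the remaining Account differences:
  field height in record Account: required changed to optional -> changes Account's schema-level verdicts only — the decode of this value is the same
  removed field kind from record Account (its key 1 joins the reserved list) -> changes Account's schema-level verdicts only — the decode of this value is the same
  added field version to record Geo: optional int32, tag 17 (in v2 it sits immediately before price) -> changes Account's schema-level verdicts only — the decode of this value is the same
  field price in record Geo: required changed to optional -> changes Account's schema-level verdicts only — the decode of this value is the same


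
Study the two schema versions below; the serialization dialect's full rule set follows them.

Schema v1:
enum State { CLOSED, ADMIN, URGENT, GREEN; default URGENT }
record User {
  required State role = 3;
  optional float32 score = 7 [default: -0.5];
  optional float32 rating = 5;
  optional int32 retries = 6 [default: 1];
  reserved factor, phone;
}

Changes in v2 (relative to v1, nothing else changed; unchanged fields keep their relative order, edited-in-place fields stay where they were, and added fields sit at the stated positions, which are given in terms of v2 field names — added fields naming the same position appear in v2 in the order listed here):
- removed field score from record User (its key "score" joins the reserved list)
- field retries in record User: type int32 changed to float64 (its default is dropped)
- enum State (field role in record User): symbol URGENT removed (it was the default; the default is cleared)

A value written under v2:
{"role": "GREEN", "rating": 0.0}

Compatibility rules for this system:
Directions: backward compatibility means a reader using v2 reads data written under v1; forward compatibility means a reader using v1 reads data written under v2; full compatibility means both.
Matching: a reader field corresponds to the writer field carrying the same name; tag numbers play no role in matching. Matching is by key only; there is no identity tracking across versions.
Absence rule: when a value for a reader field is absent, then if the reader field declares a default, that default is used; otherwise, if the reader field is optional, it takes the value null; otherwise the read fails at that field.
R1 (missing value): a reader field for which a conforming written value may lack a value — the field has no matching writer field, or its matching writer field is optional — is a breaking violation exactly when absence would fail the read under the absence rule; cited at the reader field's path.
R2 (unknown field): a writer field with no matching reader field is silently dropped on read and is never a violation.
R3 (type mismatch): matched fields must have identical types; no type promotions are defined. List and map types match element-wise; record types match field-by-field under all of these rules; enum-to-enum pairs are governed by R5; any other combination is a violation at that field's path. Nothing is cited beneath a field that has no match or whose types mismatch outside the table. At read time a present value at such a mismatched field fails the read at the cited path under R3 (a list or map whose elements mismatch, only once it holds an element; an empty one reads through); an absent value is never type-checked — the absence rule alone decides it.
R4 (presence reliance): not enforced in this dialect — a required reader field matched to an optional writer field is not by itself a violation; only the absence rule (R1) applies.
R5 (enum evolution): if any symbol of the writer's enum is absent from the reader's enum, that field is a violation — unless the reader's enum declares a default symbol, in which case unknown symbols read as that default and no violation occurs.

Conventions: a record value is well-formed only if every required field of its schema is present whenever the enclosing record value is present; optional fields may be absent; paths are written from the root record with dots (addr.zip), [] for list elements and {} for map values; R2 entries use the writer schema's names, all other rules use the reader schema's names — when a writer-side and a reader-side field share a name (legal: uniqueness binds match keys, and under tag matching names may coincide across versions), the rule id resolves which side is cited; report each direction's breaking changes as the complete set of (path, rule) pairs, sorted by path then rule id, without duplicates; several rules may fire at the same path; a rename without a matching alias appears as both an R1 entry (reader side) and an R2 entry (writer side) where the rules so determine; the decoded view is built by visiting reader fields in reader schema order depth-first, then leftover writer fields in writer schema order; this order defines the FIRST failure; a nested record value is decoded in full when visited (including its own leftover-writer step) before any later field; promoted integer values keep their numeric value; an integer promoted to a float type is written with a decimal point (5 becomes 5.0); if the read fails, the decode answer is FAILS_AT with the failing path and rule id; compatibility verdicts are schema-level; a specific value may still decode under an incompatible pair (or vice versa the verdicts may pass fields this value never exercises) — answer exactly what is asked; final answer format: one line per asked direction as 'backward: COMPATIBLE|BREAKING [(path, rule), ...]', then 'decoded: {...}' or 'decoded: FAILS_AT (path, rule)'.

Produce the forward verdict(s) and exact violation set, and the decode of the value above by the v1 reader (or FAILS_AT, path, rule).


arrows below run writer -> reader for User
checking forward for User: reader v1 against writer v2:
  State -> State, writer required: role aligns to role
  score: no writer match
  float32 -> float32, writer optional: rating aligns to rating
  float64 -> int32, writer optional: retries aligns to retries
  violation R3 at retries
  forward on User therefore BREAKING (1)
migrating the User value to v1:
  role := "GREEN"
  score := -0.5 (absent -> default)
  rating := 0.0
  retries := 1 (absent -> default)
  => decoded: {"role": "GREEN", "score": -0.5, "rating": 0.0, "retries": 1}
the other User changes do not affect what is asked:
  removed field score from record User (its key "score" joins the reserved list) -> inert for the asked User verdict: nothing fires
  enum State (field role in record User): symbol URGENT removed (it was the default; the default is cleared) -> affects backward compatibility only, which is not asked

forward: BREAKING [(retries, R3)]; decoded: {"role": "GREEN", "score": -0.5, "rating": 0.0, "retries": 1}


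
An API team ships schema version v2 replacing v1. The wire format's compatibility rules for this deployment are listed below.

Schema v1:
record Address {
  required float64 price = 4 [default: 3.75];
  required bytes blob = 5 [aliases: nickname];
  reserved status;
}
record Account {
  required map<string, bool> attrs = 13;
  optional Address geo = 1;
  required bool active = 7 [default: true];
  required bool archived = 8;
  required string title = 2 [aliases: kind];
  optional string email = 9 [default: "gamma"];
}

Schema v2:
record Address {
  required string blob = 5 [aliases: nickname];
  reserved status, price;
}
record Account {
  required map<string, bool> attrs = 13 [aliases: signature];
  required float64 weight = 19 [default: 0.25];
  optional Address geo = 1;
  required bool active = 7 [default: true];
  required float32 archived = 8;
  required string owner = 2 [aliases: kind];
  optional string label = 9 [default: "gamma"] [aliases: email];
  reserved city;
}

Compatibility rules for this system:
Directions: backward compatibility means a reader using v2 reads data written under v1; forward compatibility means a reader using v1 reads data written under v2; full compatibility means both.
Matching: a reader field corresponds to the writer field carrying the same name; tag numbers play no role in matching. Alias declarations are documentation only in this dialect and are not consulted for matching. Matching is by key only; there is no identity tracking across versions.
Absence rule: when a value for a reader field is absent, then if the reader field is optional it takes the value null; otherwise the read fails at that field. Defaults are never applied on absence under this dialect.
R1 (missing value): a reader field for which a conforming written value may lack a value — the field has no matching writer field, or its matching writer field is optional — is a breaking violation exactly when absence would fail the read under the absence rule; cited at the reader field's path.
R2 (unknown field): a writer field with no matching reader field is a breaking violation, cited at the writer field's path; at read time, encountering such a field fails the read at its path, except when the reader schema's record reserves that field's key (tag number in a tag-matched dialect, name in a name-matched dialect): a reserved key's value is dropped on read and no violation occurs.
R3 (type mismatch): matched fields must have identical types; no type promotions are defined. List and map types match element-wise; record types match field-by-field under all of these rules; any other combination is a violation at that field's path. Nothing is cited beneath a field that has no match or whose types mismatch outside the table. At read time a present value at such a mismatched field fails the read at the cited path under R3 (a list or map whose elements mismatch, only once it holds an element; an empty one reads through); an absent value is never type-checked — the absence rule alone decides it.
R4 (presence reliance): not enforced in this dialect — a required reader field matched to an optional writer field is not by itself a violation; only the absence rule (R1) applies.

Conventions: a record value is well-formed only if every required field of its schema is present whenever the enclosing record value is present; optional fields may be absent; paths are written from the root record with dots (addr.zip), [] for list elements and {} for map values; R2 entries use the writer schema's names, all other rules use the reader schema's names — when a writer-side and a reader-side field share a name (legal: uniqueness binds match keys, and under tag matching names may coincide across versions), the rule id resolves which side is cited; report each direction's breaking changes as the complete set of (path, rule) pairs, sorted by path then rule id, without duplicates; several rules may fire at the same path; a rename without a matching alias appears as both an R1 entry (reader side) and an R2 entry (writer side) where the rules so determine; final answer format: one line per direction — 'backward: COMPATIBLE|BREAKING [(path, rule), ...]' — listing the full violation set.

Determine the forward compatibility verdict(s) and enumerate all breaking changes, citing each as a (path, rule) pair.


forward: BREAKING [(archived, R3), (geo.blob, R3), (geo.price, R1), (label, R2), (owner, R2), (title, R1), (weight, R2)]

each type pair in Account: writer, then reader
forward for Account (reader v1, writer v2):
  attrs: map<string, bool> -> map<string, bool>, writer required; from attrs
  geo: Address -> Address, writer optional; from geo
  active: bool -> bool, writer required; from active
  archived: float32 -> bool, writer required; from archived
  no writer field matches reader title
  no writer field matches reader email
  leftover writer field: weight
  leftover writer field: owner
  leftover writer field: label
  no writer field matches reader geo.price
  geo.blob: string -> bytes, writer required; from geo.blob
  rule R3 violated at archived
  rule R3 violated at geo.blob
  rule R1 violated at geo.price
  rule R2 violated at label
  rule R2 violated at owner
  rule R1 violated at title
  rule R2 violated at weight
  => 7 violation(s): forward is BREAKING for Account


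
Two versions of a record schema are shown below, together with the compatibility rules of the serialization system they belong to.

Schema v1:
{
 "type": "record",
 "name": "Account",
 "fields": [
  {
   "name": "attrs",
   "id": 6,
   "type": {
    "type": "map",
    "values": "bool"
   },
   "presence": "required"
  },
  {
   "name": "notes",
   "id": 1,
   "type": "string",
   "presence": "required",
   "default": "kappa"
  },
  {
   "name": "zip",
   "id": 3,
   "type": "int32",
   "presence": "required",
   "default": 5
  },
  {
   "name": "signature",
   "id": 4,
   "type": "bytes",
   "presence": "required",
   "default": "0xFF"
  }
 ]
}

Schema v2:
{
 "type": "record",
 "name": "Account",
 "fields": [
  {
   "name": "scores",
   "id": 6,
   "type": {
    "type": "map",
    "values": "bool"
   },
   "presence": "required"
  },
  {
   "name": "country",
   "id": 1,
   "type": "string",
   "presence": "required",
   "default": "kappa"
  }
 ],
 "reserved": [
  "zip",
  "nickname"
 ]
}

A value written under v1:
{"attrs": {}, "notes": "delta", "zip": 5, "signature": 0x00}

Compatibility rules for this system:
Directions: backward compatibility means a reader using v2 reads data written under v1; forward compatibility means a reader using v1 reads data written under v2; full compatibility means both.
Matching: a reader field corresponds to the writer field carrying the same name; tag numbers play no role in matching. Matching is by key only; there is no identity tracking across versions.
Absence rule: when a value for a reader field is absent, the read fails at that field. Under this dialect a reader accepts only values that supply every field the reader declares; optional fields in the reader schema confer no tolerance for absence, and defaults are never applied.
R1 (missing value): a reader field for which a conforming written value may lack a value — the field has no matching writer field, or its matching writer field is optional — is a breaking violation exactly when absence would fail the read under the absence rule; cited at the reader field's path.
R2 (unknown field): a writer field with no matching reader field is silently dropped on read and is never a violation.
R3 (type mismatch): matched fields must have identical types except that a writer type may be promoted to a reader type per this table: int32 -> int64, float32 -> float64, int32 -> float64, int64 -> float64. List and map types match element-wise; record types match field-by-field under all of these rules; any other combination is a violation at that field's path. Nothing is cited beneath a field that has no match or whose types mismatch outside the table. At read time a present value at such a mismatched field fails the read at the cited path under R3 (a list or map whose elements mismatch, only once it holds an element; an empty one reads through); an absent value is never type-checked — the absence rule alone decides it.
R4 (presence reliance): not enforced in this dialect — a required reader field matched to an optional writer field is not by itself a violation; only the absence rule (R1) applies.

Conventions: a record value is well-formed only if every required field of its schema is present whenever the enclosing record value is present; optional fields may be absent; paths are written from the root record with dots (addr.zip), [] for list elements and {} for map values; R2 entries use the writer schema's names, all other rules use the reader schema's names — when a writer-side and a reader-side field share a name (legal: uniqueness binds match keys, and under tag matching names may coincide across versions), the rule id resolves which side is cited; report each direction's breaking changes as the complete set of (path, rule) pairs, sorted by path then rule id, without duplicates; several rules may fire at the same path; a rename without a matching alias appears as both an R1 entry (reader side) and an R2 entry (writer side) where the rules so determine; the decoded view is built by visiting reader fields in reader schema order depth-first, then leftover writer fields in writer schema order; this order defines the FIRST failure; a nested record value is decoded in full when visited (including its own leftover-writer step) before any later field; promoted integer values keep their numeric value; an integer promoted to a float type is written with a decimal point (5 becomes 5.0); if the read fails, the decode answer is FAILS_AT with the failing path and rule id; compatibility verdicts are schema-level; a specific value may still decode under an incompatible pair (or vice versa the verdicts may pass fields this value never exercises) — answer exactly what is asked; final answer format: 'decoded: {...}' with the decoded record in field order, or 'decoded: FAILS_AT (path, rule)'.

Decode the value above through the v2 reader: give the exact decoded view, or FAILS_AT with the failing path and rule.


the writer's type comes first in each Account pair
decode walk for Account under reader schema v2:
  read fails at scores under R1 (no fill)
  => FAILS_AT (scores, R1)
ruling out the remaining Account differences:
  renamed field notes to country in record Account -> matters for Account compatibility verdicts, not for this value's decode
  removed field signature from record Account -> matters for Account compatibility verdicts, not for this value's decode
  removed field zip from record Account (its key "zip" joins the reserved list) -> matters for Account compatibility verdicts, not for this value's decode

decoded: FAILS_AT (scores, R1)


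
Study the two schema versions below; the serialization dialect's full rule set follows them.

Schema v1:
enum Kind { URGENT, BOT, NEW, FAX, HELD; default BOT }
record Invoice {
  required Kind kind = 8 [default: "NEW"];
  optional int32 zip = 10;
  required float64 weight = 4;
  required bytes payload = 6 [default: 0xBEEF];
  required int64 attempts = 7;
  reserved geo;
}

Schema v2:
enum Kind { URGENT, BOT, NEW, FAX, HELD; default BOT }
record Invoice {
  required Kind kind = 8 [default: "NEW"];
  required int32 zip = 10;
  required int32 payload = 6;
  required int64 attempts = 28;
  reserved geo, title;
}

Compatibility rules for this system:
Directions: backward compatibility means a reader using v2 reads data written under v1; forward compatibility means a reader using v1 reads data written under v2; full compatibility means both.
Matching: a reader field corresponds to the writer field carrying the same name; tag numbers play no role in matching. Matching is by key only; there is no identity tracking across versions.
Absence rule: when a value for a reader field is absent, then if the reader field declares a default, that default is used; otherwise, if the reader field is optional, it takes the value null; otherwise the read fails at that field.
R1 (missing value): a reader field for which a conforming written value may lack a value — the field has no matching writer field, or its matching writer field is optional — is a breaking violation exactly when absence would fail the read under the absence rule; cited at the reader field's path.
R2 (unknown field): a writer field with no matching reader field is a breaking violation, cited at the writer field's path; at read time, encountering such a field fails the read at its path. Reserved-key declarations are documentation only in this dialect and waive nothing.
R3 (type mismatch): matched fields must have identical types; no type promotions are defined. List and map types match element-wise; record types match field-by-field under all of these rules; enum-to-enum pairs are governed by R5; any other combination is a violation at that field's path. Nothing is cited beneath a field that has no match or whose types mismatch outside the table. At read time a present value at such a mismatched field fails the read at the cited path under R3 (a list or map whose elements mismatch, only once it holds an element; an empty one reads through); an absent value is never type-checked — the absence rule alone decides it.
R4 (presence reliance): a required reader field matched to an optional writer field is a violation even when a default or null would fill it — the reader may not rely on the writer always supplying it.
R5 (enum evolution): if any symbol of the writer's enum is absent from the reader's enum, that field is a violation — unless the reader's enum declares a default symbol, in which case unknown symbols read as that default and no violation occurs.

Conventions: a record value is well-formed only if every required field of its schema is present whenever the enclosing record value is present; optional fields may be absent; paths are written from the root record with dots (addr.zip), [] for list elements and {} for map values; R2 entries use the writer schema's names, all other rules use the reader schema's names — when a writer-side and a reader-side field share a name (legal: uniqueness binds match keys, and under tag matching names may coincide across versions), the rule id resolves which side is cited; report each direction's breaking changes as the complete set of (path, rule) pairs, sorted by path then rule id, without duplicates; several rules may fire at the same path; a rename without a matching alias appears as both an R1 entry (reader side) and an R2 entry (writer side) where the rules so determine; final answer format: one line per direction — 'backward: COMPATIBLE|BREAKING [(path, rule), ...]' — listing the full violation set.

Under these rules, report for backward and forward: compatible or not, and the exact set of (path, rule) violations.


in Invoice below, arrows point writer -> reader
backward pass over Invoice, reader schema v2, writer schema v1:
  kind <- kind (Kind -> Kind, writer required)
  zip <- zip (int32 -> int32, writer optional)
  payload <- payload (bytes -> int32, writer required)
  attempts <- attempts (int64 -> int64, writer required)
  leftover writer field: weight
  violation R3 at payload
  violation R2 at weight
  violation R1 at zip
  violation R4 at zip
  backward on Invoice therefore BREAKING (4)
forward pass over Invoice, reader schema v1, writer schema v2:
  kind <- kind (Kind -> Kind, writer required)
  zip <- zip (int32 -> int32, writer required)
  weight: no writer match
  payload <- payload (int32 -> bytes, writer required)
  attempts <- attempts (int64 -> int64, writer required)
  violation R3 at payload
  violation R1 at weight
  forward on Invoice therefore BREAKING (2)

backward: BREAKING [(payload, R3), (weight, R2), (zip, R1), (zip, R4)]; forward: BREAKING [(payload, R3), (weight, R1)]


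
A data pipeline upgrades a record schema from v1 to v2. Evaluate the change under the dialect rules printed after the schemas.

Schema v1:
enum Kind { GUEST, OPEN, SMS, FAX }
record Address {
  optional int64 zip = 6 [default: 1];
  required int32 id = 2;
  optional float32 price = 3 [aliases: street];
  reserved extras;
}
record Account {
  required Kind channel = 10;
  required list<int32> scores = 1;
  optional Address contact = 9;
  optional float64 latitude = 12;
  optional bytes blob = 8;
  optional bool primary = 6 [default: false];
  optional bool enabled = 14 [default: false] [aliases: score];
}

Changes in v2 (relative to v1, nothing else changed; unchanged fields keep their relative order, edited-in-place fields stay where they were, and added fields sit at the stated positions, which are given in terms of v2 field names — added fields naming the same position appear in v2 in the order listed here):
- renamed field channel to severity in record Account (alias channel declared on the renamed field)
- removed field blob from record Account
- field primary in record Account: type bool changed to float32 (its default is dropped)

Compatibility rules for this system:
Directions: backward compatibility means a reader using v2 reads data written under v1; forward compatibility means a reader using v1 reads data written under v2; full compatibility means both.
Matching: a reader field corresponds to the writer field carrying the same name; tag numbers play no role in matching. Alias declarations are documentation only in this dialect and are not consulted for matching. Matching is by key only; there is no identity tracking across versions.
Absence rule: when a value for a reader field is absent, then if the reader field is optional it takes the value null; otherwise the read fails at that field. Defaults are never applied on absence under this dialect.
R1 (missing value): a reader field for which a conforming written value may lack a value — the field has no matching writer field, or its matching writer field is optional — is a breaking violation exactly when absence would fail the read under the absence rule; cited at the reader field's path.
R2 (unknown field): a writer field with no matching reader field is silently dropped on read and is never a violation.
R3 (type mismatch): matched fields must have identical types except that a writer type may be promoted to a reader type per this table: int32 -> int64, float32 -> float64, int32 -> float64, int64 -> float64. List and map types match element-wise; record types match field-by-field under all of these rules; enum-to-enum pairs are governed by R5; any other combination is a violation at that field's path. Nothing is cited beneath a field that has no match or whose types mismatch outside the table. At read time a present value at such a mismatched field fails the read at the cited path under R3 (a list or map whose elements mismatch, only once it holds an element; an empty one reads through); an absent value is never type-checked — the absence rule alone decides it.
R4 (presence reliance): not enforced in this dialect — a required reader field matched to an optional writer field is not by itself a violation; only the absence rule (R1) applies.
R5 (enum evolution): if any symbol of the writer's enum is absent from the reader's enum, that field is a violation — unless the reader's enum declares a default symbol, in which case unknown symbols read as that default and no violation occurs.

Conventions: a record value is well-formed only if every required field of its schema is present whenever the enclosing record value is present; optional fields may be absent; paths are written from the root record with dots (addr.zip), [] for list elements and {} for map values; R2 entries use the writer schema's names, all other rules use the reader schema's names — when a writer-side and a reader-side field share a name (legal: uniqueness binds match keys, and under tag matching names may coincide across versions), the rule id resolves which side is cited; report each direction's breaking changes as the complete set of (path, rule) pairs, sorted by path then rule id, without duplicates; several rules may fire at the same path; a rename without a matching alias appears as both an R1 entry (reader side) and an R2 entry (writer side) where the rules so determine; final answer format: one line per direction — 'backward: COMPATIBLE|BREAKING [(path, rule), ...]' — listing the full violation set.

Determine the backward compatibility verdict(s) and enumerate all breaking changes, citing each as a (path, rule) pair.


backward: BREAKING [(primary, R3), (severity, R1)]

in Account below, arrows point writer -> reader
backward analysis of Account with v2 as reader and v1 as writer:
  no writer field matches reader severity
  scores: paired with writer scores (list<int32> -> list<int32>; writer required)
  contact: paired with writer contact (Address -> Address; writer optional)
  latitude: paired with writer latitude (float64 -> float64; writer optional)
  primary: paired with writer primary (bool -> float32; writer optional)
  enabled: paired with writer enabled (bool -> bool; writer optional)
  leftover writer field: channel
  leftover writer field: blob
  contact.zip: paired with writer contact.zip (int64 -> int64; writer optional)
  contact.id: paired with writer contact.id (int32 -> int32; writer required)
  contact.price: paired with writer contact.price (float32 -> float32; writer optional)
  R3 fires at primary
  R1 fires at severity
  => backward: BREAKING (2)
remaining Account differences; none change what is asked:
  removed field blob from record Account -> no rule fires on it in Account's dialect; the asked verdict holds
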